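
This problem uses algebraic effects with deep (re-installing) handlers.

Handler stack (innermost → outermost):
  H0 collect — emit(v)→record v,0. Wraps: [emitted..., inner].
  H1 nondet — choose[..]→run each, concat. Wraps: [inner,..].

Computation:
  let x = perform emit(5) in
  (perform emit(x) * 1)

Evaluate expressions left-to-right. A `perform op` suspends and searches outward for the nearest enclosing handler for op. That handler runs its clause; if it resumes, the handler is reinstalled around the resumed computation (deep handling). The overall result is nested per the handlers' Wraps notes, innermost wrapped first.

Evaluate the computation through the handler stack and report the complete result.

Answer: [[5, 0, 0]]

Step-by-step:
emit(5) @ H0 ⇒ out+=5
emit(0) @ H0 ⇒ out+=0
H0 returns [5, 0, 0]
H1 returns [[5, 0, 0]]
= [[5, 0, 0]]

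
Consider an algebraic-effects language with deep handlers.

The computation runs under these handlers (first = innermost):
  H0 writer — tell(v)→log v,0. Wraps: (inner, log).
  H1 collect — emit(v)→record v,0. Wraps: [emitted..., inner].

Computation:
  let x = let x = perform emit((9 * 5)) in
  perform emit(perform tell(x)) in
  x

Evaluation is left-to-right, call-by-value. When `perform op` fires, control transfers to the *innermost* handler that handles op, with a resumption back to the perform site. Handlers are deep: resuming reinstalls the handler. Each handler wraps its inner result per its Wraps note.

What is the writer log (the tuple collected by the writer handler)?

Evaluation trace:
emit(45) @ H1 ⇒ out+=45
tell(0) @ H0 ⇒ log+=0
emit(0) @ H1 ⇒ out+=0
H0 returns (0, (0))
H1 returns [45, 0, (0, (0))]
= [45, 0, (0, (0))]

Answer: (0)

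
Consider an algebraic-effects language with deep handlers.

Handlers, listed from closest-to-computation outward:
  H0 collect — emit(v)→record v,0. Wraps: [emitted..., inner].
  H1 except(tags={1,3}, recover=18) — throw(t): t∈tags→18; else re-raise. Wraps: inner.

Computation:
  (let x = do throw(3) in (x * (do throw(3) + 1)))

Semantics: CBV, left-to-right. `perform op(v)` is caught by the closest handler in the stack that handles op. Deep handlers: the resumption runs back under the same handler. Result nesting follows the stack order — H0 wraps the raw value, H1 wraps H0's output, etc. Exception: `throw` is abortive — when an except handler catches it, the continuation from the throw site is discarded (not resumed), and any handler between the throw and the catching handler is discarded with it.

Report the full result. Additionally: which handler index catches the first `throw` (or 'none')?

Working:
throw(3) @ H1 caught ⇒ 18
= 18

Answer: 18 ; first throw caught by: H1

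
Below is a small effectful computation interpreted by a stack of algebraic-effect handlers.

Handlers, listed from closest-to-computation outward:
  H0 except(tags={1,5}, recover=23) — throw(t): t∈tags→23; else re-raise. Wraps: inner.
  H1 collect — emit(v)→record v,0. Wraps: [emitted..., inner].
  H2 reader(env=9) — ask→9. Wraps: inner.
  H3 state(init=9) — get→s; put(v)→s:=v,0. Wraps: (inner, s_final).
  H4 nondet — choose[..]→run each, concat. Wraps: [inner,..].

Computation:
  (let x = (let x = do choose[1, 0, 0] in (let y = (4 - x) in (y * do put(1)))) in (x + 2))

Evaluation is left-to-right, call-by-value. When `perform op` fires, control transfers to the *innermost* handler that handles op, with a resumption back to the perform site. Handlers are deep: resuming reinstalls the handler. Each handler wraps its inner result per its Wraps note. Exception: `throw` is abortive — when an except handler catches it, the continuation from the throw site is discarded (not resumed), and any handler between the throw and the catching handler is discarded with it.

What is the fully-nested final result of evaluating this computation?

Answer: [([2], 1), ([2], 1), ([2], 1)]

Step-by-step:
choose[1, 0, 0] @ H4
  branch[0] choose=1:
    put(1) @ H3 ⇒ s:=1
    H0 returns 2
    H1 returns [2]
    H2 returns [2]
    H3 returns ([2], 1)
    H4 returns [([2], 1)]
  branch[1] choose=0:
    put(1) @ H3 ⇒ s:=1
    H0 returns 2
    H1 returns [2]
    H2 returns [2]
    H3 returns ([2], 1)
    H4 returns [([2], 1)]
  branch[2] choose=0:
    put(1) @ H3 ⇒ s:=1
    H0 returns 2
    H1 returns [2]
    H2 returns [2]
    H3 returns ([2], 1)
    H4 returns [([2], 1)]
= [([2], 1), ([2], 1), ([2], 1)]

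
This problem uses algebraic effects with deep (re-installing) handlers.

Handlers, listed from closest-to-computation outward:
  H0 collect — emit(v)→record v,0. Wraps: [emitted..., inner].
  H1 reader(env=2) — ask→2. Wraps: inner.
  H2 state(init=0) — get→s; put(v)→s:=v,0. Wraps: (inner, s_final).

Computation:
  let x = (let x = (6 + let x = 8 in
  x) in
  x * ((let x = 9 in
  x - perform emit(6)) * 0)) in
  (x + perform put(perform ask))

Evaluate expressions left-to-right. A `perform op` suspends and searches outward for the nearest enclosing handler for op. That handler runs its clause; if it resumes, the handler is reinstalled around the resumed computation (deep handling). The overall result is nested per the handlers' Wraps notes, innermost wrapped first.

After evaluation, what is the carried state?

Working:
emit(6) @ H0 ⇒ out+=6
ask @ H1 ⇒ 2
put(2) @ H2 ⇒ s:=2
H0 returns [6, 0]
H1 returns [6, 0]
H2 returns ([6, 0], 2)
= ([6, 0], 2)

Answer: 2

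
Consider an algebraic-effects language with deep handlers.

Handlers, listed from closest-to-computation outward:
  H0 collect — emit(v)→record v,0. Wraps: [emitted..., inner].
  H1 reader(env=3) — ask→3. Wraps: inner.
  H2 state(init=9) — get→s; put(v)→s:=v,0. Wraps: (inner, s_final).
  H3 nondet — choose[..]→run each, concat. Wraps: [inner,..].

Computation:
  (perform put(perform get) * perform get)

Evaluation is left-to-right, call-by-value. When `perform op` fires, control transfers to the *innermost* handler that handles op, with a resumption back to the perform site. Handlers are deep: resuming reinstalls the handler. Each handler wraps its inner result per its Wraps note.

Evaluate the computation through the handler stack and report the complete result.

Step-by-step:
get @ H2 ⇒ 9
put(9) @ H2 ⇒ s:=9
get @ H2 ⇒ 9
H0 returns [0]
H1 returns [0]
H2 returns ([0], 9)
H3 returns [([0], 9)]
= [([0], 9)]

Answer: [([0], 9)]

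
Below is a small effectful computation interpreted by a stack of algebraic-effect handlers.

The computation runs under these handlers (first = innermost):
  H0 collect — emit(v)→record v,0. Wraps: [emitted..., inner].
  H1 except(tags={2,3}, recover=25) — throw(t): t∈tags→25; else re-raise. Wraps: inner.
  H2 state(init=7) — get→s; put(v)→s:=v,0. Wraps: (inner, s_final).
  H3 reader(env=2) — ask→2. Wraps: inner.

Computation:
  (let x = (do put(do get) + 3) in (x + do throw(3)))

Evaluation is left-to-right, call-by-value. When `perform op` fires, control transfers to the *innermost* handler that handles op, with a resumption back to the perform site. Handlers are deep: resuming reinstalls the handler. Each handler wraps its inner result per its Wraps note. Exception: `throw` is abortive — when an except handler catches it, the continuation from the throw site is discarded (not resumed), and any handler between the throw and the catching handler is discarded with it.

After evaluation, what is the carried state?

Working:
get @ H2 ⇒ 7
put(7) @ H2 ⇒ s:=7
throw(3) @ H1 caught ⇒ 25
H2 returns (25, 7)
H3 returns (25, 7)
= (25, 7)

Answer: 7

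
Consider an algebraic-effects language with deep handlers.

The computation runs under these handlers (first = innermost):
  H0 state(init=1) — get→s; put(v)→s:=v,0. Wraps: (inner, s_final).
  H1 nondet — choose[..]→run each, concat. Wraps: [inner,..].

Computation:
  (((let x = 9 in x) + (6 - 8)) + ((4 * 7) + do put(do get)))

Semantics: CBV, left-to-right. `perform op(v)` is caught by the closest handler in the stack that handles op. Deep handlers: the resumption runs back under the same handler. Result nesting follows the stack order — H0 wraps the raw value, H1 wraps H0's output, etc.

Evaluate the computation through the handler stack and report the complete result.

Evaluation trace:
get @ H0 ⇒ 1
put(1) @ H0 ⇒ s:=1
H0 returns (35, 1)
H1 returns [(35, 1)]
= [(35, 1)]

Answer: [(35, 1)]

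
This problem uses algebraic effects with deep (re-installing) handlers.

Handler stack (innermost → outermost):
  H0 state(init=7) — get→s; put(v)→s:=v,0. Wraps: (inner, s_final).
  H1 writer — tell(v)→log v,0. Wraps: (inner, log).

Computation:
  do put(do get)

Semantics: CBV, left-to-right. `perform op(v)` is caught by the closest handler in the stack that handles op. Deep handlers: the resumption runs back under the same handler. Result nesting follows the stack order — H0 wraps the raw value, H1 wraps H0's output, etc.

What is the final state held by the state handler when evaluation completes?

Answer: 7

Step-by-step:
get @ H0 ⇒ 7
put(7) @ H0 ⇒ s:=7
H0 returns (0, 7)
H1 returns ((0, 7), ())
= ((0, 7), ())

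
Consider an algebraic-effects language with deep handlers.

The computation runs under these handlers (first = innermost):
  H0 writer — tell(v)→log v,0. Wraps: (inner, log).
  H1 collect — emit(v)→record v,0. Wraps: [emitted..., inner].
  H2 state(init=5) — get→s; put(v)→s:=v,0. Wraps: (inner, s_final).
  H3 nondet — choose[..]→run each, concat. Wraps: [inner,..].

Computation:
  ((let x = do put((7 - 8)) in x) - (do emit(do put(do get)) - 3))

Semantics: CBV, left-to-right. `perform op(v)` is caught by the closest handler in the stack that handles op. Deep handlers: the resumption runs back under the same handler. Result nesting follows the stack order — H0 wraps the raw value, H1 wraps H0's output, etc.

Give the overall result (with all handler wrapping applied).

Step-by-step:
put(-1) @ H2 ⇒ s:=-1
get @ H2 ⇒ -1
put(-1) @ H2 ⇒ s:=-1
emit(0) @ H1 ⇒ out+=0
H0 returns (3, ())
H1 returns [0, (3, ())]
H2 returns ([0, (3, ())], -1)
H3 returns [([0, (3, ())], -1)]
= [([0, (3, ())], -1)]

Answer: [([0, (3, ())], -1)]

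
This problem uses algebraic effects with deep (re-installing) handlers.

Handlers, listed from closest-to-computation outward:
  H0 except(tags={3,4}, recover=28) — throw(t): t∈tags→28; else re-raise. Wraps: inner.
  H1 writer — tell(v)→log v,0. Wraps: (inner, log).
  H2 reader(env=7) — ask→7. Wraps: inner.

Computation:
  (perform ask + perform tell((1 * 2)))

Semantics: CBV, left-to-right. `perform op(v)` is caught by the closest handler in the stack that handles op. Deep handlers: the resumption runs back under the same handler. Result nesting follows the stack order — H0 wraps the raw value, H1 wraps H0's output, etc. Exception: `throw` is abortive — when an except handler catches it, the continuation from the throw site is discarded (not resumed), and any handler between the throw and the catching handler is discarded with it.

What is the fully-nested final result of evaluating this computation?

Answer: (7, (2))

Working:
ask @ H2 ⇒ 7
tell(2) @ H1 ⇒ log+=2
H0 returns 7
H1 returns (7, (2))
H2 returns (7, (2))
= (7, (2))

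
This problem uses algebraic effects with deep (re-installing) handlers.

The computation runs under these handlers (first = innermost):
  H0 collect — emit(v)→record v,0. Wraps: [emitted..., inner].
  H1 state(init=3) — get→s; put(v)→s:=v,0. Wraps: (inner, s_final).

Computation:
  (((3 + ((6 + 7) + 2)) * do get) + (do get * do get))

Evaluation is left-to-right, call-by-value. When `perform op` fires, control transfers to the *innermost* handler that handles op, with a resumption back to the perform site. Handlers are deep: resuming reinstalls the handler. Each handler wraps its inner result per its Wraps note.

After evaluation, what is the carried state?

Evaluation trace:
get @ H1 ⇒ 3
get @ H1 ⇒ 3
get @ H1 ⇒ 3
H0 returns [63]
H1 returns ([63], 3)
= ([63], 3)

Answer: 3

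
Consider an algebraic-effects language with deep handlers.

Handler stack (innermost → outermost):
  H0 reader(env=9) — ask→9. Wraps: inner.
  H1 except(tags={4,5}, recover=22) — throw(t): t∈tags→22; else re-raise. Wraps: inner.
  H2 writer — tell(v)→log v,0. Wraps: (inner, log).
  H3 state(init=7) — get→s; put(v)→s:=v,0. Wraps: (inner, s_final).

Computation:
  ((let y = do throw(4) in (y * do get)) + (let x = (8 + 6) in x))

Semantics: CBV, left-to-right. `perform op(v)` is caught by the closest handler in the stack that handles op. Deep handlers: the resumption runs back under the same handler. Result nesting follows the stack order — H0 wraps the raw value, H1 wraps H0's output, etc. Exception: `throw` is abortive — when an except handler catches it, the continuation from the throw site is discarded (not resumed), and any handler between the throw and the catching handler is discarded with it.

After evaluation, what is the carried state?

Answer: 7

Evaluation trace:
throw(4) @ H1 caught ⇒ 22
H2 returns (22, ())
H3 returns ((22, ()), 7)
= ((22, ()), 7)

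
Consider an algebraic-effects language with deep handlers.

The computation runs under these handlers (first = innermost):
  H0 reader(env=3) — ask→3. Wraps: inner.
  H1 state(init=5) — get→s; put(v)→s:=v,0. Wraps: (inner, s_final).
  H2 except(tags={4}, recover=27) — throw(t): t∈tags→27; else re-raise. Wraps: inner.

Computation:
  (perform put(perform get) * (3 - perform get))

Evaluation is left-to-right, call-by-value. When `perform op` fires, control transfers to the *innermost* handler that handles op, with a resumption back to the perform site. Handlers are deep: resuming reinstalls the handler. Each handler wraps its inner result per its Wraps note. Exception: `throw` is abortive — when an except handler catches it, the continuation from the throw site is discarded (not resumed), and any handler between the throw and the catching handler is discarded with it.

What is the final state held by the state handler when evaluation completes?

Answer: 5

Evaluation trace:
get @ H1 ⇒ 5
put(5) @ H1 ⇒ s:=5
get @ H1 ⇒ 5
H0 returns 0
H1 returns (0, 5)
H2 returns (0, 5)
= (0, 5)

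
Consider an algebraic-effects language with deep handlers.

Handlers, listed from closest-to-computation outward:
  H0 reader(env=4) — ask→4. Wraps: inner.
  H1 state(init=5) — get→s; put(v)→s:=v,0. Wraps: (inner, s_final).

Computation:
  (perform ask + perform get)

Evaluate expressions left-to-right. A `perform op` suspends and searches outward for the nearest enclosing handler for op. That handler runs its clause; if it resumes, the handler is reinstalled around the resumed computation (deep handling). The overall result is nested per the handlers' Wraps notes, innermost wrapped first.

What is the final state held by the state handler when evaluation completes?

Answer: 5

Working:
ask @ H0 ⇒ 4
get @ H1 ⇒ 5
H0 returns 9
H1 returns (9, 5)
= (9, 5)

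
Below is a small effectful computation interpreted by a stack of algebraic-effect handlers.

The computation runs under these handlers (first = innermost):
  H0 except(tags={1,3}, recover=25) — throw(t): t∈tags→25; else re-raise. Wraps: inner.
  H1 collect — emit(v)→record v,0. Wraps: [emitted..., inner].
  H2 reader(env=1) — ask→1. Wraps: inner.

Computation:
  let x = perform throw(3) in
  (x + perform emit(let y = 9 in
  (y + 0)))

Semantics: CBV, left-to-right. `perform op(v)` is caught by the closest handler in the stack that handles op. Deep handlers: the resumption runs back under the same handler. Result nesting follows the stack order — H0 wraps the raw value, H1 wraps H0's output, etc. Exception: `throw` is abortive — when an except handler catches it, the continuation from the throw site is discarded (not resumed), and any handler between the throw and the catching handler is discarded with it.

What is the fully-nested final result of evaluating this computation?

Working:
throw(3) @ H0 caught ⇒ 25
H1 returns [25]
H2 returns [25]
= [25]

Answer: [25]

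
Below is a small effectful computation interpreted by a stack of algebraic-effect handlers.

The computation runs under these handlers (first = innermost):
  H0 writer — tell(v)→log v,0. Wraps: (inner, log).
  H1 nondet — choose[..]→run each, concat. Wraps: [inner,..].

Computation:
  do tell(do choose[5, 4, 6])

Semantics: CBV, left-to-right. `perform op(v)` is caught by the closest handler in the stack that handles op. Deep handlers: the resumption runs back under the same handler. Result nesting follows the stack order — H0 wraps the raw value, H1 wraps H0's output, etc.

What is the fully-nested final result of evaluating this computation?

Step-by-step:
choose[5, 4, 6] @ H1
  branch[0] choose=5:
    tell(5) @ H0 ⇒ log+=5
    H0 returns (0, (5))
    H1 returns [(0, (5))]
  branch[1] choose=4:
    tell(4) @ H0 ⇒ log+=4
    H0 returns (0, (4))
    H1 returns [(0, (4))]
  branch[2] choose=6:
    tell(6) @ H0 ⇒ log+=6
    H0 returns (0, (6))
    H1 returns [(0, (6))]
= [(0, (5)), (0, (4)), (0, (6))]

Answer: [(0, (5)), (0, (4)), (0, (6))]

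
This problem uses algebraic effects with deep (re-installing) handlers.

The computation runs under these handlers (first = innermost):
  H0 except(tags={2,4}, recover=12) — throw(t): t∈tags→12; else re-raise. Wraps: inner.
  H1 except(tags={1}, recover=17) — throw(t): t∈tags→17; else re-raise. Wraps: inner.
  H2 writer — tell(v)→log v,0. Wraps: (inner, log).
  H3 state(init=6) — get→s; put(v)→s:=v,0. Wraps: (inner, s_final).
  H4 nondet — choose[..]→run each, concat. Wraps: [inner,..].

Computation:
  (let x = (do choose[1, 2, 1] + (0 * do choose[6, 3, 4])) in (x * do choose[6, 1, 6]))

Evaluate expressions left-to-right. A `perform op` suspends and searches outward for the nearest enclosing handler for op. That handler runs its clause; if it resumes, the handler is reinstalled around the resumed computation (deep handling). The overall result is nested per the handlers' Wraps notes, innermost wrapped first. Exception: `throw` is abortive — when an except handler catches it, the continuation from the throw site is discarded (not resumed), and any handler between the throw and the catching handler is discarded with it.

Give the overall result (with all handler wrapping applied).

Answer: [((6, ()), 6), ((1, ()), 6), ((6, ()), 6), ((6, ()), 6), ((1, ()), 6), ((6, ()), 6), ((6, ()), 6), ((1, ()), 6), ((6, ()), 6), ((12, ()), 6), ((2, ()), 6), ((12, ()), 6), ((12, ()), 6), ((2, ()), 6), ((12, ()), 6), ((12, ()), 6), ((2, ()), 6), ((12, ()), 6), ((6, ()), 6), ((1, ()), 6), ((6, ()), 6), ((6, ()), 6), ((1, ()), 6), ((6, ()), 6), ((6, ()), 6), ((1, ()), 6), ((6, ()), 6)]

Working:
choose[1, 2, 1] @ H4
  branch[0] choose=1:
    choose[6, 3, 4] @ H4
      branch[0] choose=6:
        choose[6, 1, 6] @ H4
          branch[0] choose=6:
            H0 returns 6
            H1 returns 6
            H2 returns (6, ())
            H3 returns ((6, ()), 6)
            H4 returns [((6, ()), 6)]
          branch[1] choose=1:
            H0 returns 1
            H1 returns 1
            H2 returns (1, ())
            H3 returns ((1, ()), 6)
            H4 returns [((1, ()), 6)]
          branch[2] choose=6:
            H0 returns 6
            H1 returns 6
            H2 returns (6, ())
            H3 returns ((6, ()), 6)
            H4 returns [((6, ()), 6)]
      branch[1] choose=3:
        choose[6, 1, 6] @ H4
          branch[0] choose=6:
            H0 returns 6
            H1 returns 6
            H2 returns (6, ())
            H3 returns ((6, ()), 6)
            H4 returns [((6, ()), 6)]
          branch[1] choose=1:
            H0 returns 1
            H1 returns 1
            H2 returns (1, ())
            H3 returns ((1, ()), 6)
            H4 returns [((1, ()), 6)]
          branch[2] choose=6:
            H0 returns 6
            H1 returns 6
            H2 returns (6, ())
            H3 returns ((6, ()), 6)
            H4 returns [((6, ()), 6)]
      branch[2] choose=4:
        choose[6, 1, 6] @ H4
          branch[0] choose=6:
            H0 returns 6
            H1 returns 6
            H2 returns (6, ())
            H3 returns ((6, ()), 6)
            H4 returns [((6, ()), 6)]
          branch[1] choose=1:
            H0 returns 1
            H1 returns 1
            H2 returns (1, ())
            H3 returns ((1, ()), 6)
            H4 returns [((1, ()), 6)]
          branch[2] choose=6:
            H0 returns 6
            H1 returns 6
            H2 returns (6, ())
            H3 returns ((6, ()), 6)
            H4 returns [((6, ()), 6)]
  branch[1] choose=2:
    choose[6, 3, 4] @ H4
      branch[0] choose=6:
        choose[6, 1, 6] @ H4
          branch[0] choose=6:
            H0 returns 12
            H1 returns 12
            H2 returns (12, ())
            H3 returns ((12, ()), 6)
            H4 returns [((12, ()), 6)]
          branch[1] choose=1:
            H0 returns 2
            H1 returns 2
            H2 returns (2, ())
            H3 returns ((2, ()), 6)
            H4 returns [((2, ()), 6)]
          branch[2] choose=6:
            H0 returns 12
            H1 returns 12
            H2 returns (12, ())
            H3 returns ((12, ()), 6)
            H4 returns [((12, ()), 6)]
      branch[1] choose=3:
        choose[6, 1, 6] @ H4
          branch[0] choose=6:
            H0 returns 12
            H1 returns 12
            H2 returns (12, ())
            H3 returns ((12, ()), 6)
            H4 returns [((12, ()), 6)]
          branch[1] choose=1:
            H0 returns 2
            H1 returns 2
            H2 returns (2, ())
            H3 returns ((2, ()), 6)
            H4 returns [((2, ()), 6)]
          branch[2] choose=6:
            H0 returns 12
            H1 returns 12
            H2 returns (12, ())
            H3 returns ((12, ()), 6)
            H4 returns [((12, ()), 6)]
      branch[2] choose=4:
        choose[6, 1, 6] @ H4
          branch[0] choose=6:
            H0 returns 12
            H1 returns 12
            H2 returns (12, ())
            H3 returns ((12, ()), 6)
            H4 returns [((12, ()), 6)]
          branch[1] choose=1:
            H0 returns 2
            H1 returns 2
            H2 returns (2, ())
            H3 returns ((2, ()), 6)
            H4 returns [((2, ()), 6)]
          branch[2] choose=6:
            H0 returns 12
            H1 returns 12
            H2 returns (12, ())
            H3 returns ((12, ()), 6)
            H4 returns [((12, ()), 6)]
  branch[2] choose=1:
    choose[6, 3, 4] @ H4
      branch[0] choose=6:
        choose[6, 1, 6] @ H4
          branch[0] choose=6:
            H0 returns 6
            H1 returns 6
            H2 returns (6, ())
            H3 returns ((6, ()), 6)
            H4 returns [((6, ()), 6)]
          branch[1] choose=1:
            H0 returns 1
            H1 returns 1
            H2 returns (1, ())
            H3 returns ((1, ()), 6)
            H4 returns [((1, ()), 6)]
          branch[2] choose=6:
            H0 returns 6
            H1 returns 6
            H2 returns (6, ())
            H3 returns ((6, ()), 6)
            H4 returns [((6, ()), 6)]
      branch[1] choose=3:
        choose[6, 1, 6] @ H4
          branch[0] choose=6:
            H0 returns 6
            H1 returns 6
            H2 returns (6, ())
            H3 returns ((6, ()), 6)
            H4 returns [((6, ()), 6)]
          branch[1] choose=1:
            H0 returns 1
            H1 returns 1
            H2 returns (1, ())
            H3 returns ((1, ()), 6)
            H4 returns [((1, ()), 6)]
          branch[2] choose=6:
            H0 returns 6
            H1 returns 6
            H2 returns (6, ())
            H3 returns ((6, ()), 6)
            H4 returns [((6, ()), 6)]
      branch[2] choose=4:
        choose[6, 1, 6] @ H4
          branch[0] choose=6:
            H0 returns 6
            H1 returns 6
            H2 returns (6, ())
            H3 returns ((6, ()), 6)
            H4 returns [((6, ()), 6)]
          branch[1] choose=1:
            H0 returns 1
            H1 returns 1
            H2 returns (1, ())
            H3 returns ((1, ()), 6)
            H4 returns [((1, ()), 6)]
          branch[2] choose=6:
            H0 returns 6
            H1 returns 6
            H2 returns (6, ())
            H3 returns ((6, ()), 6)
            H4 returns [((6, ()), 6)]
= [((6, ()), 6), ((1, ()), 6), ((6, ()), 6), ((6, ()), 6), ((1, ()), 6), ((6, ()), 6), ((6, ()), 6), ((1, ()), 6), ((6, ()), 6), ((12, ()), 6), ((2, ()), 6), ((12, ()), 6), ((12, ()), 6), ((2, ()), 6), ((12, ()), 6), ((12, ()), 6), ((2, ()), 6), ((12, ()), 6), ((6, ()), 6), ((1, ()), 6), ((6, ()), 6), ((6, ()), 6), ((1, ()), 6), ((6, ()), 6), ((6, ()), 6), ((1, ()), 6), ((6, ()), 6)]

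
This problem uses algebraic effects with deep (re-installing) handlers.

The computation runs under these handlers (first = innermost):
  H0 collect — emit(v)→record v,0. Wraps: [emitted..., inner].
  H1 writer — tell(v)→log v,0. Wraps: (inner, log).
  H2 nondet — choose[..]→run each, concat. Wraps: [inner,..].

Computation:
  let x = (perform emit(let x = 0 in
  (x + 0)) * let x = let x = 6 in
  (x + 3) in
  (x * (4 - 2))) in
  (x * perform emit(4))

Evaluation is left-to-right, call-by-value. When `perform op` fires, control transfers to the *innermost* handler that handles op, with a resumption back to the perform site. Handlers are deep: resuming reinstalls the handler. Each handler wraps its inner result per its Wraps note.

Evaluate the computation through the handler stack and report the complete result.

Step-by-step:
emit(0) @ H0 ⇒ out+=0
emit(4) @ H0 ⇒ out+=4
H0 returns [0, 4, 0]
H1 returns ([0, 4, 0], ())
H2 returns [([0, 4, 0], ())]
= [([0, 4, 0], ())]

Answer: [([0, 4, 0], ())]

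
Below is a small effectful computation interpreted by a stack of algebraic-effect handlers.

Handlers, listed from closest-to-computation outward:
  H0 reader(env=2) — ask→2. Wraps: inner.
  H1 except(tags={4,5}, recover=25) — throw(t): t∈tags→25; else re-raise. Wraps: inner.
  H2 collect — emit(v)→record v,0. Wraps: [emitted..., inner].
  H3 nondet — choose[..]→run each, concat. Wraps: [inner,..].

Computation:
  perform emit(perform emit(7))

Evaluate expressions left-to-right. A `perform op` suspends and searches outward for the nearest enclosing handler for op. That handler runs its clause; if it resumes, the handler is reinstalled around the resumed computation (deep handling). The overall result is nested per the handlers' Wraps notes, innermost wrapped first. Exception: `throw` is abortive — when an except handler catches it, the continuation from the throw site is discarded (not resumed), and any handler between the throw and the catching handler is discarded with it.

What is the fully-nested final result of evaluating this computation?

Step-by-step:
emit(7) @ H2 ⇒ out+=7
emit(0) @ H2 ⇒ out+=0
H0 returns 0
H1 returns 0
H2 returns [7, 0, 0]
H3 returns [[7, 0, 0]]
= [[7, 0, 0]]

Answer: [[7, 0, 0]]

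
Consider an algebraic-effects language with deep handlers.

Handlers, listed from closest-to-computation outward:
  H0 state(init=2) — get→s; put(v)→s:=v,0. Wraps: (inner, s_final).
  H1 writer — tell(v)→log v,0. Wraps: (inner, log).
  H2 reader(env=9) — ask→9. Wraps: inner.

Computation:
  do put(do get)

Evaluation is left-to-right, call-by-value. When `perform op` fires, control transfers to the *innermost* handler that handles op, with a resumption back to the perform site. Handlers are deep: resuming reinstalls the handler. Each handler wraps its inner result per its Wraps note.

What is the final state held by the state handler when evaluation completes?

Step-by-step:
get @ H0 ⇒ 2
put(2) @ H0 ⇒ s:=2
H0 returns (0, 2)
H1 returns ((0, 2), ())
H2 returns ((0, 2), ())
= ((0, 2), ())

Answer: 2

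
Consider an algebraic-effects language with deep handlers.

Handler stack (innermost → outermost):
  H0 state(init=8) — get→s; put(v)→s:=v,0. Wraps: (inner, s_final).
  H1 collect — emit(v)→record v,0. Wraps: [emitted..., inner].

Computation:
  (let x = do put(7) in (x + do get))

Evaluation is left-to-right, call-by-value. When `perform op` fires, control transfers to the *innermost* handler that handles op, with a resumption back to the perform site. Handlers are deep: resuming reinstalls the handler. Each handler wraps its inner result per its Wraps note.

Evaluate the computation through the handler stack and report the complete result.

Step-by-step:
put(7) @ H0 ⇒ s:=7
get @ H0 ⇒ 7
H0 returns (7, 7)
H1 returns [(7, 7)]
= [(7, 7)]

Answer: [(7, 7)]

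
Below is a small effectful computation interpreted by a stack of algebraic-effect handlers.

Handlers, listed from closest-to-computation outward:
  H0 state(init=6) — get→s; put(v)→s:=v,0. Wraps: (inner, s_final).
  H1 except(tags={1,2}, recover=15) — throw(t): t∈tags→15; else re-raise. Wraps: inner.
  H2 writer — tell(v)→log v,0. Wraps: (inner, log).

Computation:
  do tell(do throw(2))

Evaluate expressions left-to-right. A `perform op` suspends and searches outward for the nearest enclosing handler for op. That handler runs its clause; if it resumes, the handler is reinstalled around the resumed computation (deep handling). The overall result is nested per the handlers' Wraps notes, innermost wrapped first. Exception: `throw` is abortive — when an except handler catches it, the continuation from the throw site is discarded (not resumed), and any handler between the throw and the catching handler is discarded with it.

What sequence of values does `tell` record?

Answer: ()

Evaluation trace:
throw(2) @ H1 caught ⇒ 15
H2 returns (15, ())
= (15, ())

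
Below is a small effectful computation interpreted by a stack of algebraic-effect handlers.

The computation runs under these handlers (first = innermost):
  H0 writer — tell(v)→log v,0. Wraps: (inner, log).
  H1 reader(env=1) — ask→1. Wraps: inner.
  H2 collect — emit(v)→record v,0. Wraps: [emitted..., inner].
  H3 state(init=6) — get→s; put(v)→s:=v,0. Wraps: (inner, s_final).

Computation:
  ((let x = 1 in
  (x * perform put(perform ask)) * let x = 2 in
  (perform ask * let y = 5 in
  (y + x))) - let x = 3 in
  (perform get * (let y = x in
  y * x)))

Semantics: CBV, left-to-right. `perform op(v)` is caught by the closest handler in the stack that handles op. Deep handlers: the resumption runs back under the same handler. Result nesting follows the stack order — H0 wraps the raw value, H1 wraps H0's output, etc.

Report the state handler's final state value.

Evaluation trace:
ask @ H1 ⇒ 1
put(1) @ H3 ⇒ s:=1
ask @ H1 ⇒ 1
get @ H3 ⇒ 1
H0 returns (-9, ())
H1 returns (-9, ())
H2 returns [(-9, ())]
H3 returns ([(-9, ())], 1)
= ([(-9, ())], 1)

Answer: 1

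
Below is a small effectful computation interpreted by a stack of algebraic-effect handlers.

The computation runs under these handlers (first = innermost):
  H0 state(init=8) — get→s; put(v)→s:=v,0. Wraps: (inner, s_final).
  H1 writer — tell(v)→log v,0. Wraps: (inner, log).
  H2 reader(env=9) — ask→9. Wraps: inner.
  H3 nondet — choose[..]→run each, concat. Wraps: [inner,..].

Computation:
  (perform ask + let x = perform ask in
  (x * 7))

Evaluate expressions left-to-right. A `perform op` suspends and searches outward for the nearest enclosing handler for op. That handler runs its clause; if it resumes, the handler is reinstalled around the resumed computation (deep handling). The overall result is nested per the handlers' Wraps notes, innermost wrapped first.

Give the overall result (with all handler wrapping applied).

Step-by-step:
ask @ H2 ⇒ 9
ask @ H2 ⇒ 9
H0 returns (72, 8)
H1 returns ((72, 8), ())
H2 returns ((72, 8), ())
H3 returns [((72, 8), ())]
= [((72, 8), ())]

Answer: [((72, 8), ())]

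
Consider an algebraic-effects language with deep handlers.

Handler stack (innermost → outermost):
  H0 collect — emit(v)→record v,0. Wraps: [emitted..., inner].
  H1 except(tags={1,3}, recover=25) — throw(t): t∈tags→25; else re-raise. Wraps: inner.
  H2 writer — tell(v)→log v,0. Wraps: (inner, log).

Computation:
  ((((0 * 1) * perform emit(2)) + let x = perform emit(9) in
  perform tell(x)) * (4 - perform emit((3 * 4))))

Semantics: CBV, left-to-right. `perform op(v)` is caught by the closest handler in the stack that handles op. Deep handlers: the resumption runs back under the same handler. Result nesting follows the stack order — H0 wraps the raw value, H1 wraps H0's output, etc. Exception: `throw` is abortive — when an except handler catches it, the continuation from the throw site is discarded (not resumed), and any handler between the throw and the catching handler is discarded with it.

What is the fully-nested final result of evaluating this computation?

Evaluation trace:
emit(2) @ H0 ⇒ out+=2
emit(9) @ H0 ⇒ out+=9
tell(0) @ H2 ⇒ log+=0
emit(12) @ H0 ⇒ out+=12
H0 returns [2, 9, 12, 0]
H1 returns [2, 9, 12, 0]
H2 returns ([2, 9, 12, 0], (0))
= ([2, 9, 12, 0], (0))

Answer: ([2, 9, 12, 0], (0))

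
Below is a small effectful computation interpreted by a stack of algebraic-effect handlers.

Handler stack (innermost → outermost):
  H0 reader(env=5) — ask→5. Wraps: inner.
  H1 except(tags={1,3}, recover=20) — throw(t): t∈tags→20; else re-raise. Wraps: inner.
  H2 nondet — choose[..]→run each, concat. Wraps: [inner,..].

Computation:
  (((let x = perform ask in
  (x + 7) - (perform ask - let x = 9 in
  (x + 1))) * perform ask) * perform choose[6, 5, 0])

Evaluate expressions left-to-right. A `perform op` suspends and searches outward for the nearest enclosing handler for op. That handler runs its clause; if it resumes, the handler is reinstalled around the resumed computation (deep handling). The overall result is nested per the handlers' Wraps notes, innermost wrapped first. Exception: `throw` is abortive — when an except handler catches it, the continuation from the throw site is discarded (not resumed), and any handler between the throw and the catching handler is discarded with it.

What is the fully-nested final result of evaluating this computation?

Working:
ask @ H0 ⇒ 5
ask @ H0 ⇒ 5
ask @ H0 ⇒ 5
choose[6, 5, 0] @ H2
  branch[0] choose=6:
    H0 returns 510
    H1 returns 510
    H2 returns [510]
  branch[1] choose=5:
    H0 returns 425
    H1 returns 425
    H2 returns [425]
  branch[2] choose=0:
    H0 returns 0
    H1 returns 0
    H2 returns [0]
= [510, 425, 0]

Answer: [510, 425, 0]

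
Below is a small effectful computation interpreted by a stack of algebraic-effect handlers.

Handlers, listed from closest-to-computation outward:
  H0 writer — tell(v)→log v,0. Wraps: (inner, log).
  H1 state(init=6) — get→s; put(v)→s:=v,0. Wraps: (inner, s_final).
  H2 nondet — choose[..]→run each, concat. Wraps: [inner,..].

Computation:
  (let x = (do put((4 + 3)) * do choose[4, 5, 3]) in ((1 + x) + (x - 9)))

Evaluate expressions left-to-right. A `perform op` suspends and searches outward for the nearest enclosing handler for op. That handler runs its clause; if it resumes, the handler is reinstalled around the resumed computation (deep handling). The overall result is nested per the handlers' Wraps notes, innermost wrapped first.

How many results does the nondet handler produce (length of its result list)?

Evaluation trace:
put(7) @ H1 ⇒ s:=7
choose[4, 5, 3] @ H2
  branch[0] choose=4:
    H0 returns (-8, ())
    H1 returns ((-8, ()), 7)
    H2 returns [((-8, ()), 7)]
  branch[1] choose=5:
    H0 returns (-8, ())
    H1 returns ((-8, ()), 7)
    H2 returns [((-8, ()), 7)]
  branch[2] choose=3:
    H0 returns (-8, ())
    H1 returns ((-8, ()), 7)
    H2 returns [((-8, ()), 7)]
= [((-8, ()), 7), ((-8, ()), 7), ((-8, ()), 7)]

Answer: 3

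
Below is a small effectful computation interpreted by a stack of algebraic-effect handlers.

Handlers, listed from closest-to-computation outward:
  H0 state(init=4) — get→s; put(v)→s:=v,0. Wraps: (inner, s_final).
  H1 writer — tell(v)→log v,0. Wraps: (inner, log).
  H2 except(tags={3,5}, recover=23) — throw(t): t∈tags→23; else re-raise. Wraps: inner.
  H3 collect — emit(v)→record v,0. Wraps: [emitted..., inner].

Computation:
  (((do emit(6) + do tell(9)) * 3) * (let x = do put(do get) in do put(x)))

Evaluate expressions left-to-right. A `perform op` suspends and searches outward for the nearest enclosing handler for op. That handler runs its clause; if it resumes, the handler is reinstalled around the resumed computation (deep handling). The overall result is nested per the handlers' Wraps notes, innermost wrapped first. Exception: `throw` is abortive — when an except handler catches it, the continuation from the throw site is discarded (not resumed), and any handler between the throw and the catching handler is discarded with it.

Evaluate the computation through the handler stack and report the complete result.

Evaluation trace:
emit(6) @ H3 ⇒ out+=6
tell(9) @ H1 ⇒ log+=9
get @ H0 ⇒ 4
put(4) @ H0 ⇒ s:=4
put(0) @ H0 ⇒ s:=0
H0 returns (0, 0)
H1 returns ((0, 0), (9))
H2 returns ((0, 0), (9))
H3 returns [6, ((0, 0), (9))]
= [6, ((0, 0), (9))]

Answer: [6, ((0, 0), (9))]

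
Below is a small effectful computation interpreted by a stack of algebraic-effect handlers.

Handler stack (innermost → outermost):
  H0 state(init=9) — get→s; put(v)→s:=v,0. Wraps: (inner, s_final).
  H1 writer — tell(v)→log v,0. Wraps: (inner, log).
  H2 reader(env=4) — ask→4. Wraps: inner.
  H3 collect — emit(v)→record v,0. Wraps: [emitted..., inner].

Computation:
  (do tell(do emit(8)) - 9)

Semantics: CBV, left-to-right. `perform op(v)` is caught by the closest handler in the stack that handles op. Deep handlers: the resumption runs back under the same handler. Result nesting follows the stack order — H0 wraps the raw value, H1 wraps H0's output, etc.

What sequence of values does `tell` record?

Answer: (0)

Working:
emit(8) @ H3 ⇒ out+=8
tell(0) @ H1 ⇒ log+=0
H0 returns (-9, 9)
H1 returns ((-9, 9), (0))
H2 returns ((-9, 9), (0))
H3 returns [8, ((-9, 9), (0))]
= [8, ((-9, 9), (0))]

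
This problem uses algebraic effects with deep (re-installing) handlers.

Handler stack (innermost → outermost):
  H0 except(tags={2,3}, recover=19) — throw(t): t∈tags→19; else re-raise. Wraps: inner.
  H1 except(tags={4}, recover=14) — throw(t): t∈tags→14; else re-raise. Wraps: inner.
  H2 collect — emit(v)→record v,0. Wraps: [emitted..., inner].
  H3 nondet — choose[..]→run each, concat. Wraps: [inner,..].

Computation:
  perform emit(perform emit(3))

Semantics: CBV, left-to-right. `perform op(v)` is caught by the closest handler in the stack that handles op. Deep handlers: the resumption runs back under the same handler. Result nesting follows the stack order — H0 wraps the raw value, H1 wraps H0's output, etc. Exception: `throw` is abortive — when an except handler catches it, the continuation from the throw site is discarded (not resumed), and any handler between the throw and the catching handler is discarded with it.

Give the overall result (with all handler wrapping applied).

Answer: [[3, 0, 0]]

Step-by-step:
emit(3) @ H2 ⇒ out+=3
emit(0) @ H2 ⇒ out+=0
H0 returns 0
H1 returns 0
H2 returns [3, 0, 0]
H3 returns [[3, 0, 0]]
= [[3, 0, 0]]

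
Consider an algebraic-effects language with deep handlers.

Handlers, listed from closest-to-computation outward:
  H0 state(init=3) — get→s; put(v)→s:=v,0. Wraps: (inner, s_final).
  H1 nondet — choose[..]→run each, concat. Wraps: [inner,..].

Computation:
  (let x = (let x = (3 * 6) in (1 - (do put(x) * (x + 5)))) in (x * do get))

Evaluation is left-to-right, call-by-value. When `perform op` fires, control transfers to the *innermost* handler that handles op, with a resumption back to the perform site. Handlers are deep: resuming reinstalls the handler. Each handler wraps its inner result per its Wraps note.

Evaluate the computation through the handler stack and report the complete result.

Answer: [(18, 18)]

Working:
put(18) @ H0 ⇒ s:=18
get @ H0 ⇒ 18
H0 returns (18, 18)
H1 returns [(18, 18)]
= [(18, 18)]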